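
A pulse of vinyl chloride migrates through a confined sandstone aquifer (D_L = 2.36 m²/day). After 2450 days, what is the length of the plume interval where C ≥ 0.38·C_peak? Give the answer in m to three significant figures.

The plume is Gaussian with σ = √(2Dt) = √(2 × 2.36 × 2450) = 107.5 m.
C/C_peak = exp(−Δx²/(2σ²)) = 0.38 ⇒ Δx = σ·√(−2 ln 0.38) = 107.5 × 1.391 = 149.5 m.
Width = 2Δx = 299 m.

299 m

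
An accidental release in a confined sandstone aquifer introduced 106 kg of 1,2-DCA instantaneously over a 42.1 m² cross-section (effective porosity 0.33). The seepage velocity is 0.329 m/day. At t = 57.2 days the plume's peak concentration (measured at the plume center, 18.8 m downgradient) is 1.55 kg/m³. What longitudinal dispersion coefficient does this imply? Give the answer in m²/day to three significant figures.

0.0337 m²/day

At the plume center C_max = M/(n_e·A·√(4πDt)), so D = M²/(4πt·(n_e·A·C_max)²).
n_e·A·C_max = 0.33 × 42.1 × 1.55 = 21.53 kg/m.
D = 106²/(4π × 57.2 × 21.53²) = 0.0337 m²/day.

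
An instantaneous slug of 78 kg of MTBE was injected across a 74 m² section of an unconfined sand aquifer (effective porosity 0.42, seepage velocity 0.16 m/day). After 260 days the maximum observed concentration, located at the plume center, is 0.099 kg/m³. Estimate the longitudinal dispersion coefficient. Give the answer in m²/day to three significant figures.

0.197 m²/day

At the plume center C_max = M/(n_e·A·√(4πDt)), so D = M²/(4πt·(n_e·A·C_max)²).
n_e·A·C_max = 0.42 × 74 × 0.099 = 3.077 kg/m.
D = 78²/(4π × 260 × 3.077²) = 0.197 m²/day.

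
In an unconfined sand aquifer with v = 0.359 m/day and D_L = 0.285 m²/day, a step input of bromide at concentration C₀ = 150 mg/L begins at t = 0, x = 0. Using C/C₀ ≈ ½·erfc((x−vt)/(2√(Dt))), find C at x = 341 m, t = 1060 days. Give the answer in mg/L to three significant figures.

For a continuous step input, C/C₀ ≈ ½·erfc((x−vt)/(2√(Dt))).
vt = 0.359 × 1060 = 380.54 m and 2√(Dt) = 2√(0.285 × 1060) = 34.76 m.
Argument (x−vt)/(2√(Dt)) = (341 − 380.54)/34.76 = -1.138; ½·erfc(-1.138) = 0.9462.
C = 150 × 0.9462 = 142 mg/L.

142 mg/L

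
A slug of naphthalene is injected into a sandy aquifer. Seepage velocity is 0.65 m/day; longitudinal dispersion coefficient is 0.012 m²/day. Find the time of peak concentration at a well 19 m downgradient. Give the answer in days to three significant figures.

29.2 days

For the 1D instantaneous-source solution, setting ∂C/∂t = 0 at fixed x gives v²t² + 2Dt − x² = 0, so t = (√(D² + v²x²) − D)/v².
√(D² + v²x²) = √(0.012² + 0.65² × 19²) = 12.35; v² = 0.4225.
t = (12.35 − 0.012)/0.4225 = 29.2 days (vs. the pure-advection estimate x/v = 29.2 d).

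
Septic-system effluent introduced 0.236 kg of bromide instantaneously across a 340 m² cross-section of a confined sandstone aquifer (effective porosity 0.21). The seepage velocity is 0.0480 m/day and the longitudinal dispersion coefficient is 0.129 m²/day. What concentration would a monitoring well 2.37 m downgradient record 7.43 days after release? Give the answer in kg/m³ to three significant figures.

0.000331 kg/m³

For an instantaneous plane source, C(x,t) = M/(n_e·A·√(4πDt)) · exp(−(x−vt)²/(4Dt)), with n_e·A the pore (flow) area.
Plume center vt = 0.0480 × 7.43 = 0.35664 m, so the well at 2.37 m is 2.01336 m downgradient of the peak.
√(4πDt) = 3.471 m, giving peak height M/(n_e·A·√(4πDt)) = 0.236/(0.21 × 340 × 3.471) = 0.0009523 kg/m³.
(x−vt)²/(4Dt) = (2.01336)²/(4 × 0.129 × 7.43) = 1.057; exp(−1.057) = 0.3475.
C = 0.0009523 × 0.3475 = 0.000331 kg/m³.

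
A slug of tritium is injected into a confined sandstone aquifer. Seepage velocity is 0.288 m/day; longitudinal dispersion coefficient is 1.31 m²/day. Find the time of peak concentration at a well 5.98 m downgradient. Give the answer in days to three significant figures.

For the 1D instantaneous-source solution, setting ∂C/∂t = 0 at fixed x gives v²t² + 2Dt − x² = 0, so t = (√(D² + v²x²) − D)/v².
√(D² + v²x²) = √(1.31² + 0.288² × 5.98²) = 2.164; v² = 0.082944.
t = (2.164 − 1.31)/0.082944 = 10.3 days (vs. the pure-advection estimate x/v = 20.8 d).

10.3 days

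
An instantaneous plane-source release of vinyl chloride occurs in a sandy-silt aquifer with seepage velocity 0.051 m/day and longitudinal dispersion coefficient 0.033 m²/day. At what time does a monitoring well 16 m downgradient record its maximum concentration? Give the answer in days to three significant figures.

For the 1D instantaneous-source solution, setting ∂C/∂t = 0 at fixed x gives v²t² + 2Dt − x² = 0, so t = (√(D² + v²x²) − D)/v².
√(D² + v²x²) = √(0.033² + 0.051² × 16²) = 0.8167; v² = 0.002601.
t = (0.8167 − 0.033)/0.002601 = 301 days (vs. the pure-advection estimate x/v = 314 d).

301 days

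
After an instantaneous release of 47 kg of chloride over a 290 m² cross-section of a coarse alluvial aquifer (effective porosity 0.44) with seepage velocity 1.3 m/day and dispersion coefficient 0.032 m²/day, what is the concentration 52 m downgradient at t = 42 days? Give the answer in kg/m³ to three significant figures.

For an instantaneous plane source, C(x,t) = M/(n_e·A·√(4πDt)) · exp(−(x−vt)²/(4Dt)), with n_e·A the pore (flow) area.
Plume center vt = 1.3 × 42 = 54.6 m, so the well at 52 m is 2.6 m upgradient of the peak.
√(4πDt) = 4.110 m, giving peak height M/(n_e·A·√(4πDt)) = 47/(0.44 × 290 × 4.110) = 0.08962 kg/m³.
(x−vt)²/(4Dt) = (-2.6)²/(4 × 0.032 × 42) = 1.257; exp(−1.257) = 0.2845.
C = 0.08962 × 0.2845 = 0.0255 kg/m³.

0.0255 kg/m³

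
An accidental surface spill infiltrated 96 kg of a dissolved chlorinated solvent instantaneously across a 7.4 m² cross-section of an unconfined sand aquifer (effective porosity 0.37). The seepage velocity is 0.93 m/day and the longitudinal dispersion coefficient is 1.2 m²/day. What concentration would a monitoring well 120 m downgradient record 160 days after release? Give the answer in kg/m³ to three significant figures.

For an instantaneous plane source, C(x,t) = M/(n_e·A·√(4πDt)) · exp(−(x−vt)²/(4Dt)), with n_e·A the pore (flow) area.
Plume center vt = 0.93 × 160 = 148.8 m, so the well at 120 m is 28.8 m upgradient of the peak.
√(4πDt) = 49.12 m, giving peak height M/(n_e·A·√(4πDt)) = 96/(0.37 × 7.4 × 49.12) = 0.7138 kg/m³.
(x−vt)²/(4Dt) = (-28.8)²/(4 × 1.2 × 160) = 1.080; exp(−1.080) = 0.3396.
C = 0.7138 × 0.3396 = 0.242 kg/m³.

0.242 kg/m³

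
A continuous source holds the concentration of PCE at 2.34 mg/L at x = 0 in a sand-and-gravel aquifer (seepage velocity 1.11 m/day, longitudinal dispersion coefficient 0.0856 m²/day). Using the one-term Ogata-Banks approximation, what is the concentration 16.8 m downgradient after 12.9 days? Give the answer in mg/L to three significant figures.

For a continuous step input, C/C₀ ≈ ½·erfc((x−vt)/(2√(Dt))).
vt = 1.11 × 12.9 = 14.319 m and 2√(Dt) = 2√(0.0856 × 12.9) = 2.102 m.
Argument (x−vt)/(2√(Dt)) = (16.8 − 14.319)/2.102 = 1.180; ½·erfc(1.180) = 0.04758.
C = 2.34 × 0.04758 = 0.111 mg/L.

0.111 mg/L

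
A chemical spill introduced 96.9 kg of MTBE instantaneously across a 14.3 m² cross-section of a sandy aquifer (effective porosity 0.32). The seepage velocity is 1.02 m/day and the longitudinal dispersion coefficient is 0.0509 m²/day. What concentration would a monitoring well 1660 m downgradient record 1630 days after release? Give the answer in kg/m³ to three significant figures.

0.643 kg/m³

For an instantaneous plane source, C(x,t) = M/(n_e·A·√(4πDt)) · exp(−(x−vt)²/(4Dt)), with n_e·A the pore (flow) area.
Plume center vt = 1.02 × 1630 = 1662.6 m, so the well at 1660 m is 2.6 m upgradient of the peak.
√(4πDt) = 32.29 m, giving peak height M/(n_e·A·√(4πDt)) = 96.9/(0.32 × 14.3 × 32.29) = 0.6558 kg/m³.
(x−vt)²/(4Dt) = (-2.6)²/(4 × 0.0509 × 1630) = 0.02037; exp(−0.02037) = 0.9798.
C = 0.6558 × 0.9798 = 0.643 kg/m³.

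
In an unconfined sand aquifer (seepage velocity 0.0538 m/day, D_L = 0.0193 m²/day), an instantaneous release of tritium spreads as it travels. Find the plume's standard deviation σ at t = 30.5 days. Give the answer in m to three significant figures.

Dispersive spreading gives a Gaussian with σ² = 2Dt; advection only shifts the center.
σ = √(2 × 0.0193 × 30.5) = 1.09 m.

1.09 m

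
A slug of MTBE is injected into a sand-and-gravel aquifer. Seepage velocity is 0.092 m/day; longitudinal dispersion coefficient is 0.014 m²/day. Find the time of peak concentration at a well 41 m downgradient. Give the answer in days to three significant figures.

444 days

For the 1D instantaneous-source solution, setting ∂C/∂t = 0 at fixed x gives v²t² + 2Dt − x² = 0, so t = (√(D² + v²x²) − D)/v².
√(D² + v²x²) = √(0.014² + 0.092² × 41²) = 3.772; v² = 0.008464.
t = (3.772 − 0.014)/0.008464 = 444 days (vs. the pure-advection estimate x/v = 446 d).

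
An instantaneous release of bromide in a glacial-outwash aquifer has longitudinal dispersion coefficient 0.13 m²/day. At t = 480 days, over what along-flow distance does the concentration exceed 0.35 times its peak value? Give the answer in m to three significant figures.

The plume is Gaussian with σ = √(2Dt) = √(2 × 0.13 × 480) = 11.17 m.
C/C_peak = exp(−Δx²/(2σ²)) = 0.35 ⇒ Δx = σ·√(−2 ln 0.35) = 11.17 × 1.449 = 16.19 m.
Width = 2Δx = 32.4 m.

32.4 m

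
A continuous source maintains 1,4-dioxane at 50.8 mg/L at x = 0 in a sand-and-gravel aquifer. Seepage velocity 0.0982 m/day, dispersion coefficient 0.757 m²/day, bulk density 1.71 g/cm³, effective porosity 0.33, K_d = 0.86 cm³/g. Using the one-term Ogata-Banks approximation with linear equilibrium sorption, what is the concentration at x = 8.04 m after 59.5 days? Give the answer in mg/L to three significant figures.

2.19 mg/L

Retardation factor R = 1 + ρ_b·K_d/n = 1 + 1.71 × 0.86/0.33 = 5.456.
Sorption retards both mechanisms: v_R = v/R = 0.01800 m/day, D_R = D/R = 0.1387 m²/day.
v_R·t = 0.01800 × 59.5 = 1.071 m; 2√(D_R t) = 5.745 m; argument = (8.04 − 1.071)/5.745 = 1.213.
C = C₀ × ½·erfc(1.213) = 50.8 × 0.04313 = 2.19 mg/L.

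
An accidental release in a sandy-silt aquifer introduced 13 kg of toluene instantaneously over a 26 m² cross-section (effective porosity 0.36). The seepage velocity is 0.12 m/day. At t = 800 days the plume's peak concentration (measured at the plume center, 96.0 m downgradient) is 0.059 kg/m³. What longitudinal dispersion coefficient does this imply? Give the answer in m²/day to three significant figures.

0.0551 m²/day

At the plume center C_max = M/(n_e·A·√(4πDt)), so D = M²/(4πt·(n_e·A·C_max)²).
n_e·A·C_max = 0.36 × 26 × 0.059 = 0.5522 kg/m.
D = 13²/(4π × 800 × 0.5522²) = 0.0551 m²/day.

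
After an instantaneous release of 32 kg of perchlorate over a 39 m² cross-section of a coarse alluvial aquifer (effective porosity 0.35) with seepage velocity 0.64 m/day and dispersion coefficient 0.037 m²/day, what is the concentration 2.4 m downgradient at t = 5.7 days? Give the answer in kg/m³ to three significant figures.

For an instantaneous plane source, C(x,t) = M/(n_e·A·√(4πDt)) · exp(−(x−vt)²/(4Dt)), with n_e·A the pore (flow) area.
Plume center vt = 0.64 × 5.7 = 3.648 m, so the well at 2.4 m is 1.248 m upgradient of the peak.
√(4πDt) = 1.628 m, giving peak height M/(n_e·A·√(4πDt)) = 32/(0.35 × 39 × 1.628) = 1.440 kg/m³.
(x−vt)²/(4Dt) = (-1.248)²/(4 × 0.037 × 5.7) = 1.846; exp(−1.846) = 0.1579.
C = 1.440 × 0.1579 = 0.227 kg/m³.

0.227 kg/m³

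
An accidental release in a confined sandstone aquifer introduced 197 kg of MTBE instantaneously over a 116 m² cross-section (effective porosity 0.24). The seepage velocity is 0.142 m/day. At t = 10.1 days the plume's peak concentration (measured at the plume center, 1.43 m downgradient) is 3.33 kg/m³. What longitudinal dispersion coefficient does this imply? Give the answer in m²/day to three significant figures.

0.0356 m²/day

At the plume center C_max = M/(n_e·A·√(4πDt)), so D = M²/(4πt·(n_e·A·C_max)²).
n_e·A·C_max = 0.24 × 116 × 3.33 = 92.71 kg/m.
D = 197²/(4π × 10.1 × 92.71²) = 0.0356 m²/day.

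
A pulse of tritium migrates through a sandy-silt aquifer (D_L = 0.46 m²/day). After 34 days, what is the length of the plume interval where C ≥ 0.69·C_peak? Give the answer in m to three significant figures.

9.64 m

The plume is Gaussian with σ = √(2Dt) = √(2 × 0.46 × 34) = 5.593 m.
C/C_peak = exp(−Δx²/(2σ²)) = 0.69 ⇒ Δx = σ·√(−2 ln 0.69) = 5.593 × 0.8615 = 4.818 m.
Width = 2Δx = 9.64 m.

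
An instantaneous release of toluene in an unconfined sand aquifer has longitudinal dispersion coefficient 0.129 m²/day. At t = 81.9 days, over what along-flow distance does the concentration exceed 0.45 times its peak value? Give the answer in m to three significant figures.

11.6 m

The plume is Gaussian with σ = √(2Dt) = √(2 × 0.129 × 81.9) = 4.597 m.
C/C_peak = exp(−Δx²/(2σ²)) = 0.45 ⇒ Δx = σ·√(−2 ln 0.45) = 4.597 × 1.264 = 5.811 m.
Width = 2Δx = 11.6 m.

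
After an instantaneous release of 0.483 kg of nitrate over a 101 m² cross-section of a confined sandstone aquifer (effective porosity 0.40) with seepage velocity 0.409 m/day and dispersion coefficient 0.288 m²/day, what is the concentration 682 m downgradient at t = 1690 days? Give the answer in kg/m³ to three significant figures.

For an instantaneous plane source, C(x,t) = M/(n_e·A·√(4πDt)) · exp(−(x−vt)²/(4Dt)), with n_e·A the pore (flow) area.
Plume center vt = 0.409 × 1690 = 691.21 m, so the well at 682 m is 9.21 m upgradient of the peak.
√(4πDt) = 78.21 m, giving peak height M/(n_e·A·√(4πDt)) = 0.483/(0.40 × 101 × 78.21) = 0.0001529 kg/m³.
(x−vt)²/(4Dt) = (-9.21)²/(4 × 0.288 × 1690) = 0.04357; exp(−0.04357) = 0.9574.
C = 0.0001529 × 0.9574 = 0.000146 kg/m³.

0.000146 kg/m³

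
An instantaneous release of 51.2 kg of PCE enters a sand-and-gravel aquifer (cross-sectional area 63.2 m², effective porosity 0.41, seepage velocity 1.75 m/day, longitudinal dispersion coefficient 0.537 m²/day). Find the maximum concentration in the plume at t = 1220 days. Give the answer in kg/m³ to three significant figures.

0.0218 kg/m³

The peak of an instantaneous 1D plume sits at x = vt; there the Gaussian factor is 1 and C_max = M/(n_e·A·√(4πDt)), where n_e·A is the pore area the mass is dissolved in.
√(4πDt) = √(4π × 0.537 × 1220) = 90.73 m, so C_max = 51.2/(0.41 × 63.2 × 90.73) = 0.0218 kg/m³.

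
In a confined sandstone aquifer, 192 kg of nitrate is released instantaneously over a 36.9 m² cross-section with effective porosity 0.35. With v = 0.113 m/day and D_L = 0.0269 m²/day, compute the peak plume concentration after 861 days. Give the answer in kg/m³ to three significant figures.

The peak of an instantaneous 1D plume sits at x = vt; there the Gaussian factor is 1 and C_max = M/(n_e·A·√(4πDt)), where n_e·A is the pore area the mass is dissolved in.
√(4πDt) = √(4π × 0.0269 × 861) = 17.06 m, so C_max = 192/(0.35 × 36.9 × 17.06) = 0.871 kg/m³.

0.871 kg/m³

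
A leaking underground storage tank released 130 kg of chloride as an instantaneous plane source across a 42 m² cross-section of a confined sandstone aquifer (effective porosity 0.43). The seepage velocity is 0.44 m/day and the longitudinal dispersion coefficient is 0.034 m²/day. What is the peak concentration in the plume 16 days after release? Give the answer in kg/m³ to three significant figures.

The peak of an instantaneous 1D plume sits at x = vt; there the Gaussian factor is 1 and C_max = M/(n_e·A·√(4πDt)), where n_e·A is the pore area the mass is dissolved in.
√(4πDt) = √(4π × 0.034 × 16) = 2.615 m, so C_max = 130/(0.43 × 42 × 2.615) = 2.75 kg/m³.

2.75 kg/m³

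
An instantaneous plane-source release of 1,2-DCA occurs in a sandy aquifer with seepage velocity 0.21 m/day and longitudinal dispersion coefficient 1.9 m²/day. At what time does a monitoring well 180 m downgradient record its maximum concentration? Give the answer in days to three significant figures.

For the 1D instantaneous-source solution, setting ∂C/∂t = 0 at fixed x gives v²t² + 2Dt − x² = 0, so t = (√(D² + v²x²) − D)/v².
√(D² + v²x²) = √(1.9² + 0.21² × 180²) = 37.85; v² = 0.0441.
t = (37.85 − 1.9)/0.0441 = 815 days (vs. the pure-advection estimate x/v = 857 d).

815 days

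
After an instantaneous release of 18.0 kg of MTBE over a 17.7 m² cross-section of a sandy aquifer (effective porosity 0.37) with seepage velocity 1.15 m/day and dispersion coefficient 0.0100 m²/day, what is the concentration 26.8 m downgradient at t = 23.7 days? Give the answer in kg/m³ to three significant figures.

For an instantaneous plane source, C(x,t) = M/(n_e·A·√(4πDt)) · exp(−(x−vt)²/(4Dt)), with n_e·A the pore (flow) area.
Plume center vt = 1.15 × 23.7 = 27.255 m, so the well at 26.8 m is 0.455 m upgradient of the peak.
√(4πDt) = 1.726 m, giving peak height M/(n_e·A·√(4πDt)) = 18.0/(0.37 × 17.7 × 1.726) = 1.592 kg/m³.
(x−vt)²/(4Dt) = (-0.455)²/(4 × 0.0100 × 23.7) = 0.2184; exp(−0.2184) = 0.8038.
C = 1.592 × 0.8038 = 1.28 kg/m³.

1.28 kg/m³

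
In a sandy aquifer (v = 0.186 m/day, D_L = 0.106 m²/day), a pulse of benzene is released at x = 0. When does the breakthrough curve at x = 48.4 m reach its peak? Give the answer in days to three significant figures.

For the 1D instantaneous-source solution, setting ∂C/∂t = 0 at fixed x gives v²t² + 2Dt − x² = 0, so t = (√(D² + v²x²) − D)/v².
√(D² + v²x²) = √(0.106² + 0.186² × 48.4²) = 9.003; v² = 0.034596.
t = (9.003 − 0.106)/0.034596 = 257 days (vs. the pure-advection estimate x/v = 260 d).

257 days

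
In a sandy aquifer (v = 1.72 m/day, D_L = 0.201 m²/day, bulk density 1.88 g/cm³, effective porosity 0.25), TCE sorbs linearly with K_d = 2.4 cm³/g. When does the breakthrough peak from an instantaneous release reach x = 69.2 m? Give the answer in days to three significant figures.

765 days

Retardation factor R = 1 + ρ_b·K_d/n = 1 + 1.88 × 2.4/0.25 = 19.05.
Sorption retards both mechanisms: v_R = v/R = 0.09029 m/day, D_R = D/R = 0.01055 m²/day.
Peak time from v_R²t² + 2D_R t − x² = 0: t = (√(D_R² + v_R²x²) − D_R)/v_R².
√(D_R² + v_R²x²) = √(0.01055² + 0.09029² × 69.2²) = 6.248; v_R² = 0.008152.
t = (6.248 − 0.01055)/0.008152 = 765 days.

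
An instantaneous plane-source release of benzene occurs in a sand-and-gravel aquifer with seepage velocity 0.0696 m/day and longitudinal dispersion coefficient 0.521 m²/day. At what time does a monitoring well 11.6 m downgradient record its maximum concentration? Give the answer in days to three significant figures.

For the 1D instantaneous-source solution, setting ∂C/∂t = 0 at fixed x gives v²t² + 2Dt − x² = 0, so t = (√(D² + v²x²) − D)/v².
√(D² + v²x²) = √(0.521² + 0.0696² × 11.6²) = 0.9609; v² = 0.00484416.
t = (0.9609 − 0.521)/0.00484416 = 90.8 days (vs. the pure-advection estimate x/v = 167 d).

90.8 days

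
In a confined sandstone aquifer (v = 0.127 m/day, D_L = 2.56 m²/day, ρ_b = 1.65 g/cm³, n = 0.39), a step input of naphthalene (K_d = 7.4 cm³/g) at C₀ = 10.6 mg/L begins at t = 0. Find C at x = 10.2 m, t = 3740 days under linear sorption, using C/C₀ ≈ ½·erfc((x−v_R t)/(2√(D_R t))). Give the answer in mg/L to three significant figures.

6.08 mg/L

Retardation factor R = 1 + ρ_b·K_d/n = 1 + 1.65 × 7.4/0.39 = 32.31.
Sorption retards both mechanisms: v_R = v/R = 0.003931 m/day, D_R = D/R = 0.07923 m²/day.
v_R·t = 0.003931 × 3740 = 14.70194 m; 2√(D_R t) = 34.43 m; argument = (10.2 − 14.70194)/34.43 = -0.1308.
C = C₀ × ½·erfc(-0.1308) = 10.6 × 0.5734 = 6.08 mg/L.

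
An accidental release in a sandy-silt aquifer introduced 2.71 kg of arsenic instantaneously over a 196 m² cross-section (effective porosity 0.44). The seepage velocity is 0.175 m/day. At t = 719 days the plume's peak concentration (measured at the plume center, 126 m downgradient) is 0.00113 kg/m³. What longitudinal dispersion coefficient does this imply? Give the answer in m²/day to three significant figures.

0.0856 m²/day

At the plume center C_max = M/(n_e·A·√(4πDt)), so D = M²/(4πt·(n_e·A·C_max)²).
n_e·A·C_max = 0.44 × 196 × 0.00113 = 0.09745 kg/m.
D = 2.71²/(4π × 719 × 0.09745²) = 0.0856 m²/day.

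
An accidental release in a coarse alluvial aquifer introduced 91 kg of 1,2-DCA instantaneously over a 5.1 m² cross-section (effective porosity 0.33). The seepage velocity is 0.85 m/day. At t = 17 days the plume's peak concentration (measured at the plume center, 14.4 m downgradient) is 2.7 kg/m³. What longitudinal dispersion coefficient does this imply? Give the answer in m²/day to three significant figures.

1.88 m²/day

At the plume center C_max = M/(n_e·A·√(4πDt)), so D = M²/(4πt·(n_e·A·C_max)²).
n_e·A·C_max = 0.33 × 5.1 × 2.7 = 4.544 kg/m.
D = 91²/(4π × 17 × 4.544²) = 1.88 m²/day.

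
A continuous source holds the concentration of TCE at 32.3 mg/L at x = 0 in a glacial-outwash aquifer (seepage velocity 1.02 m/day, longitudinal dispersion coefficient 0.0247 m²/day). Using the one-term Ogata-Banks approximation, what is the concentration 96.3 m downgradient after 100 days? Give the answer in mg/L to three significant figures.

32.1 mg/L

For a continuous step input, C/C₀ ≈ ½·erfc((x−vt)/(2√(Dt))).
vt = 1.02 × 100 = 102 m and 2√(Dt) = 2√(0.0247 × 100) = 3.143 m.
Argument (x−vt)/(2√(Dt)) = (96.3 − 102)/3.143 = -1.814; ½·erfc(-1.814) = 0.9948.
C = 32.3 × 0.9948 = 32.1 mg/L.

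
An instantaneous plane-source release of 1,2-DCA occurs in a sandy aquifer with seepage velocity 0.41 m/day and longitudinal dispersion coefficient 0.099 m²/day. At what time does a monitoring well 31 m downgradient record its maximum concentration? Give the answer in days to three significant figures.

75.0 days

For the 1D instantaneous-source solution, setting ∂C/∂t = 0 at fixed x gives v²t² + 2Dt − x² = 0, so t = (√(D² + v²x²) − D)/v².
√(D² + v²x²) = √(0.099² + 0.41² × 31²) = 12.71; v² = 0.1681.
t = (12.71 − 0.099)/0.1681 = 75.0 days (vs. the pure-advection estimate x/v = 75.6 d).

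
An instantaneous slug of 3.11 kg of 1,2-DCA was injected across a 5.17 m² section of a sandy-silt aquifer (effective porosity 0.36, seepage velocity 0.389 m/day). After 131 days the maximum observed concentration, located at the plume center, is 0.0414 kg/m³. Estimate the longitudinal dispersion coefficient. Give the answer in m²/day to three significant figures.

0.990 m²/day

At the plume center C_max = M/(n_e·A·√(4πDt)), so D = M²/(4πt·(n_e·A·C_max)²).
n_e·A·C_max = 0.36 × 5.17 × 0.0414 = 0.07705 kg/m.
D = 3.11²/(4π × 131 × 0.07705²) = 0.990 m²/day.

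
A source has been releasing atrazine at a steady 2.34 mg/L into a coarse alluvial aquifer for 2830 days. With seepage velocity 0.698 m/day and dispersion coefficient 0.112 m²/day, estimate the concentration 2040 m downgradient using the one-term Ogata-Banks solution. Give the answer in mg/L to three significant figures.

0.0120 mg/L

For a continuous step input, C/C₀ ≈ ½·erfc((x−vt)/(2√(Dt))).
vt = 0.698 × 2830 = 1975.34 m and 2√(Dt) = 2√(0.112 × 2830) = 35.61 m.
Argument (x−vt)/(2√(Dt)) = (2040 − 1975.34)/35.61 = 1.816; ½·erfc(1.816) = 0.005111.
C = 2.34 × 0.005111 = 0.0120 mg/L.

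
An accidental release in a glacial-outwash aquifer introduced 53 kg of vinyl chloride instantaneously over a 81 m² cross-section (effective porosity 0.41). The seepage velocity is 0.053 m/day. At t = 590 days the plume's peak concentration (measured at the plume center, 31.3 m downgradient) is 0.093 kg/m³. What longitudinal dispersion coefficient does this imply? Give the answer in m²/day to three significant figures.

At the plume center C_max = M/(n_e·A·√(4πDt)), so D = M²/(4πt·(n_e·A·C_max)²).
n_e·A·C_max = 0.41 × 81 × 0.093 = 3.089 kg/m.
D = 53²/(4π × 590 × 3.089²) = 0.0397 m²/day.

0.0397 m²/day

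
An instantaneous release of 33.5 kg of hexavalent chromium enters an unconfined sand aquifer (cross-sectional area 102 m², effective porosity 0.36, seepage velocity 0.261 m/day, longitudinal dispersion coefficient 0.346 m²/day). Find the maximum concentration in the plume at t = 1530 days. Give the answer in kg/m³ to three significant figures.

0.0112 kg/m³

The peak of an instantaneous 1D plume sits at x = vt; there the Gaussian factor is 1 and C_max = M/(n_e·A·√(4πDt)), where n_e·A is the pore area the mass is dissolved in.
√(4πDt) = √(4π × 0.346 × 1530) = 81.56 m, so C_max = 33.5/(0.36 × 102 × 81.56) = 0.0112 kg/m³.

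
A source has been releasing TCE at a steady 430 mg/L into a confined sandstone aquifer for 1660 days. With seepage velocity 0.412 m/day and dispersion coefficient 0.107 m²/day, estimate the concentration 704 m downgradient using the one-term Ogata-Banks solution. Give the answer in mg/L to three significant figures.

For a continuous step input, C/C₀ ≈ ½·erfc((x−vt)/(2√(Dt))).
vt = 0.412 × 1660 = 683.92 m and 2√(Dt) = 2√(0.107 × 1660) = 26.65 m.
Argument (x−vt)/(2√(Dt)) = (704 − 683.92)/26.65 = 0.7535; ½·erfc(0.7535) = 0.1433.
C = 430 × 0.1433 = 61.6 mg/L.

61.6 mg/L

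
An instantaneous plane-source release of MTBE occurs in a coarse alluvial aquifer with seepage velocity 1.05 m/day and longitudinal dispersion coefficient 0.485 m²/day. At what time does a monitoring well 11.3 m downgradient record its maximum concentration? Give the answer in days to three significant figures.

10.3 days

For the 1D instantaneous-source solution, setting ∂C/∂t = 0 at fixed x gives v²t² + 2Dt − x² = 0, so t = (√(D² + v²x²) − D)/v².
√(D² + v²x²) = √(0.485² + 1.05² × 11.3²) = 11.87; v² = 1.1025.
t = (11.87 − 0.485)/1.1025 = 10.3 days (vs. the pure-advection estimate x/v = 10.8 d).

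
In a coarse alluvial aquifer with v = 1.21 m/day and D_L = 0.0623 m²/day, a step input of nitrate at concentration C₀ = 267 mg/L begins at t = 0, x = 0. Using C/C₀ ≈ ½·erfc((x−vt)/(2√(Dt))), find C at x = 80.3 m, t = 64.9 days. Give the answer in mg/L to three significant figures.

For a continuous step input, C/C₀ ≈ ½·erfc((x−vt)/(2√(Dt))).
vt = 1.21 × 64.9 = 78.529 m and 2√(Dt) = 2√(0.0623 × 64.9) = 4.022 m.
Argument (x−vt)/(2√(Dt)) = (80.3 − 78.529)/4.022 = 0.4403; ½·erfc(0.4403) = 0.2667.
C = 267 × 0.2667 = 71.2 mg/L.

71.2 mg/L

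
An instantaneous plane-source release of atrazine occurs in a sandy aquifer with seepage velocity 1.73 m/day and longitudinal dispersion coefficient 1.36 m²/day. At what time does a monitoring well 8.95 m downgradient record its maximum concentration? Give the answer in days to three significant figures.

4.74 days

For the 1D instantaneous-source solution, setting ∂C/∂t = 0 at fixed x gives v²t² + 2Dt − x² = 0, so t = (√(D² + v²x²) − D)/v².
√(D² + v²x²) = √(1.36² + 1.73² × 8.95²) = 15.54; v² = 2.9929.
t = (15.54 − 1.36)/2.9929 = 4.74 days (vs. the pure-advection estimate x/v = 5.17 d).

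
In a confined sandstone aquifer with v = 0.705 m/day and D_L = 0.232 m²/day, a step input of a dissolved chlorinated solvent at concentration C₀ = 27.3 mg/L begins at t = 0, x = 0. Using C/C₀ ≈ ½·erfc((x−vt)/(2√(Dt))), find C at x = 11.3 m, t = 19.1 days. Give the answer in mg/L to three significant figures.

For a continuous step input, C/C₀ ≈ ½·erfc((x−vt)/(2√(Dt))).
vt = 0.705 × 19.1 = 13.4655 m and 2√(Dt) = 2√(0.232 × 19.1) = 4.210 m.
Argument (x−vt)/(2√(Dt)) = (11.3 − 13.4655)/4.210 = -0.5144; ½·erfc(-0.5144) = 0.7665.
C = 27.3 × 0.7665 = 20.9 mg/L.

20.9 mg/L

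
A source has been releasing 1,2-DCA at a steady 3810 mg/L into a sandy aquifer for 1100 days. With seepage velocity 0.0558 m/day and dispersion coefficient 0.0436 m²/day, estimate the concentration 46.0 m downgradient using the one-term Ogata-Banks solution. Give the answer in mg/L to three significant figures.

For a continuous step input, C/C₀ ≈ ½·erfc((x−vt)/(2√(Dt))).
vt = 0.0558 × 1100 = 61.38 m and 2√(Dt) = 2√(0.0436 × 1100) = 13.85 m.
Argument (x−vt)/(2√(Dt)) = (46.0 − 61.38)/13.85 = -1.110; ½·erfc(-1.110) = 0.9418.
C = 3810 × 0.9418 = 3590 mg/L.

3590 mg/L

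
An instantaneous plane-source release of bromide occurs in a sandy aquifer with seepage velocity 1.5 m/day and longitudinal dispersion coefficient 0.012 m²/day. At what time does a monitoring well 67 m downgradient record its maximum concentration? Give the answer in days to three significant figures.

44.7 days

For the 1D instantaneous-source solution, setting ∂C/∂t = 0 at fixed x gives v²t² + 2Dt − x² = 0, so t = (√(D² + v²x²) − D)/v².
√(D² + v²x²) = √(0.012² + 1.5² × 67²) = 100.5; v² = 2.25.
t = (100.5 − 0.012)/2.25 = 44.7 days (vs. the pure-advection estimate x/v = 44.7 d).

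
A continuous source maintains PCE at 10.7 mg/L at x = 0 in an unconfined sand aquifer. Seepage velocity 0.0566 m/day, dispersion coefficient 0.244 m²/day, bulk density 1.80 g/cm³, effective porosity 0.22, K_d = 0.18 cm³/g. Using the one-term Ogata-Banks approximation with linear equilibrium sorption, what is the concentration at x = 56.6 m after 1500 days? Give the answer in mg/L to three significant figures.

1.05 mg/L

Retardation factor R = 1 + ρ_b·K_d/n = 1 + 1.80 × 0.18/0.22 = 2.473.
Sorption retards both mechanisms: v_R = v/R = 0.02289 m/day, D_R = D/R = 0.09867 m²/day.
v_R·t = 0.02289 × 1500 = 34.335 m; 2√(D_R t) = 24.33 m; argument = (56.6 − 34.335)/24.33 = 0.9151.
C = C₀ × ½·erfc(0.9151) = 10.7 × 0.09781 = 1.05 mg/L.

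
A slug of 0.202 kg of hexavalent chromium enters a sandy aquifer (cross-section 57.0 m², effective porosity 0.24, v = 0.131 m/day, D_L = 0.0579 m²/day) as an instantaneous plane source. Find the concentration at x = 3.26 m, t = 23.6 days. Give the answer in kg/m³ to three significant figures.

For an instantaneous plane source, C(x,t) = M/(n_e·A·√(4πDt)) · exp(−(x−vt)²/(4Dt)), with n_e·A the pore (flow) area.
Plume center vt = 0.131 × 23.6 = 3.0916 m, so the well at 3.26 m is 0.1684 m downgradient of the peak.
√(4πDt) = 4.144 m, giving peak height M/(n_e·A·√(4πDt)) = 0.202/(0.24 × 57.0 × 4.144) = 0.003563 kg/m³.
(x−vt)²/(4Dt) = (0.1684)²/(4 × 0.0579 × 23.6) = 0.005188; exp(−0.005188) = 0.9948.
C = 0.003563 × 0.9948 = 0.00354 kg/m³.

0.00354 kg/m³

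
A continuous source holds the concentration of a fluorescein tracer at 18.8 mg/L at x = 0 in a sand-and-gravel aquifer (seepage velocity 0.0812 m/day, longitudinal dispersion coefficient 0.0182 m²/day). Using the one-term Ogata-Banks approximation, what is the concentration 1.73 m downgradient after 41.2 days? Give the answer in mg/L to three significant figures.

For a continuous step input, C/C₀ ≈ ½·erfc((x−vt)/(2√(Dt))).
vt = 0.0812 × 41.2 = 3.34544 m and 2√(Dt) = 2√(0.0182 × 41.2) = 1.732 m.
Argument (x−vt)/(2√(Dt)) = (1.73 − 3.34544)/1.732 = -0.9327; ½·erfc(-0.9327) = 0.9064.
C = 18.8 × 0.9064 = 17.0 mg/L.

17.0 mg/L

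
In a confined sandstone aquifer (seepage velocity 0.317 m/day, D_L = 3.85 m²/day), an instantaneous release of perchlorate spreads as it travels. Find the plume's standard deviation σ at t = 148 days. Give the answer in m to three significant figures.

Dispersive spreading gives a Gaussian with σ² = 2Dt; advection only shifts the center.
σ = √(2 × 3.85 × 148) = 33.8 m.

33.8 m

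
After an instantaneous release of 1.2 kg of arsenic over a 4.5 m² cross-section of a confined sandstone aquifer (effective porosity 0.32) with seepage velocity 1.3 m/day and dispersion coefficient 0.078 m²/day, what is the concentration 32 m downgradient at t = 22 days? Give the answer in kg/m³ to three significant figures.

For an instantaneous plane source, C(x,t) = M/(n_e·A·√(4πDt)) · exp(−(x−vt)²/(4Dt)), with n_e·A the pore (flow) area.
Plume center vt = 1.3 × 22 = 28.6 m, so the well at 32 m is 3.4 m downgradient of the peak.
√(4πDt) = 4.644 m, giving peak height M/(n_e·A·√(4πDt)) = 1.2/(0.32 × 4.5 × 4.644) = 0.1794 kg/m³.
(x−vt)²/(4Dt) = (3.4)²/(4 × 0.078 × 22) = 1.684; exp(−1.684) = 0.1856.
C = 0.1794 × 0.1856 = 0.0333 kg/m³.

0.0333 kg/m³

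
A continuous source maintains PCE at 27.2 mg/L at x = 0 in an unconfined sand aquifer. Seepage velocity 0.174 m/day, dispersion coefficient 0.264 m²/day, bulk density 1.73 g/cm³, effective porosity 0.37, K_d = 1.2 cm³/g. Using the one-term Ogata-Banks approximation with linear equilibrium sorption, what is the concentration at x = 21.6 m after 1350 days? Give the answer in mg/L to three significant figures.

Retardation factor R = 1 + ρ_b·K_d/n = 1 + 1.73 × 1.2/0.37 = 6.611.
Sorption retards both mechanisms: v_R = v/R = 0.02632 m/day, D_R = D/R = 0.03993 m²/day.
v_R·t = 0.02632 × 1350 = 35.532 m; 2√(D_R t) = 14.68 m; argument = (21.6 − 35.532)/14.68 = -0.9490.
C = C₀ × ½·erfc(-0.9490) = 27.2 × 0.9102 = 24.8 mg/L.

24.8 mg/L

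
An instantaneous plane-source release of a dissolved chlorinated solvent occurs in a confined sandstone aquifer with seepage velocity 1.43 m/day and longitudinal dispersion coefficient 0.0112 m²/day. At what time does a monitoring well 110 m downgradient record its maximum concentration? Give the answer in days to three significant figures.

For the 1D instantaneous-source solution, setting ∂C/∂t = 0 at fixed x gives v²t² + 2Dt − x² = 0, so t = (√(D² + v²x²) − D)/v².
√(D² + v²x²) = √(0.0112² + 1.43² × 110²) = 157.3; v² = 2.0449.
t = (157.3 − 0.0112)/2.0449 = 76.9 days (vs. the pure-advection estimate x/v = 76.9 d).

76.9 days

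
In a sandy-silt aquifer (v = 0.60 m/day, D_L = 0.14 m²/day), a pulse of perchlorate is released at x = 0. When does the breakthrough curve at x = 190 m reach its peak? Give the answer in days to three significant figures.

For the 1D instantaneous-source solution, setting ∂C/∂t = 0 at fixed x gives v²t² + 2Dt − x² = 0, so t = (√(D² + v²x²) − D)/v².
√(D² + v²x²) = √(0.14² + 0.60² × 190²) = 114.0; v² = 0.36.
t = (114.0 − 0.14)/0.36 = 316 days (vs. the pure-advection estimate x/v = 317 d).

316 days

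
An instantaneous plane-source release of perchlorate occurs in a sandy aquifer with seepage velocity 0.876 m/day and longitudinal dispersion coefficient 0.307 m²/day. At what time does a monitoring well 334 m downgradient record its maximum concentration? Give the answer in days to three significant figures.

For the 1D instantaneous-source solution, setting ∂C/∂t = 0 at fixed x gives v²t² + 2Dt − x² = 0, so t = (√(D² + v²x²) − D)/v².
√(D² + v²x²) = √(0.307² + 0.876² × 334²) = 292.6; v² = 0.767376.
t = (292.6 − 0.307)/0.767376 = 381 days (vs. the pure-advection estimate x/v = 381 d).

381 days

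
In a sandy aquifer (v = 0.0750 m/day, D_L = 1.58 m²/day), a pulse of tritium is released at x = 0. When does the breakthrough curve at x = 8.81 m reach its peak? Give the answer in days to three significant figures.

23.6 days

For the 1D instantaneous-source solution, setting ∂C/∂t = 0 at fixed x gives v²t² + 2Dt − x² = 0, so t = (√(D² + v²x²) − D)/v².
√(D² + v²x²) = √(1.58² + 0.0750² × 8.81²) = 1.713; v² = 0.005625.
t = (1.713 − 1.58)/0.005625 = 23.6 days (vs. the pure-advection estimate x/v = 117 d).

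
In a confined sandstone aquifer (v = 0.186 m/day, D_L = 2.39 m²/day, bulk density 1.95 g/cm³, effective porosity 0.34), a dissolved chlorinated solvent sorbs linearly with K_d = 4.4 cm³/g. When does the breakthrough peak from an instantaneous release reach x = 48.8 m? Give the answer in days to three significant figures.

5310 days

Retardation factor R = 1 + ρ_b·K_d/n = 1 + 1.95 × 4.4/0.34 = 26.24.
Sorption retards both mechanisms: v_R = v/R = 0.007088 m/day, D_R = D/R = 0.09108 m²/day.
Peak time from v_R²t² + 2D_R t − x² = 0: t = (√(D_R² + v_R²x²) − D_R)/v_R².
√(D_R² + v_R²x²) = √(0.09108² + 0.007088² × 48.8²) = 0.3577; v_R² = 5.024e-05.
t = (0.3577 − 0.09108)/5.024e-05 = 5310 days.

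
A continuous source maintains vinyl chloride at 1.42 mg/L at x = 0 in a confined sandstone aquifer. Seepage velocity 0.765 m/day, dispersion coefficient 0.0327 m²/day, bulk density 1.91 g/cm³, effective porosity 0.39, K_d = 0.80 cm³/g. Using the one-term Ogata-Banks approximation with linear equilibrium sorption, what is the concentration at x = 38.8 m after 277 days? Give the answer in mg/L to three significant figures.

Retardation factor R = 1 + ρ_b·K_d/n = 1 + 1.91 × 0.80/0.39 = 4.918.
Sorption retards both mechanisms: v_R = v/R = 0.1556 m/day, D_R = D/R = 0.006649 m²/day.
v_R·t = 0.1556 × 277 = 43.1012 m; 2√(D_R t) = 2.714 m; argument = (38.8 − 43.1012)/2.714 = -1.585.
C = C₀ × ½·erfc(-1.585) = 1.42 × 0.9875 = 1.40 mg/L.

1.40 mg/L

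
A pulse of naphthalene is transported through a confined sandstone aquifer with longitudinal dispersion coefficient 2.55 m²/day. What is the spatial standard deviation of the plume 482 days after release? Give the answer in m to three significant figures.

49.6 m

Dispersive spreading gives a Gaussian with σ² = 2Dt; advection only shifts the center.
σ = √(2 × 2.55 × 482) = 49.6 m.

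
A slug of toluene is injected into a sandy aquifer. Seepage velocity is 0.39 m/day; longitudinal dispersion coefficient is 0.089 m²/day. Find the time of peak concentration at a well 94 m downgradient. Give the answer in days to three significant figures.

240 days

For the 1D instantaneous-source solution, setting ∂C/∂t = 0 at fixed x gives v²t² + 2Dt − x² = 0, so t = (√(D² + v²x²) − D)/v².
√(D² + v²x²) = √(0.089² + 0.39² × 94²) = 36.66; v² = 0.1521.
t = (36.66 − 0.089)/0.1521 = 240 days (vs. the pure-advection estimate x/v = 241 d).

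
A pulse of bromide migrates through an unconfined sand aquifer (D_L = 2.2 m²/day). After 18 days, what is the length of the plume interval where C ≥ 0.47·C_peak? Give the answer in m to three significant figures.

The plume is Gaussian with σ = √(2Dt) = √(2 × 2.2 × 18) = 8.899 m.
C/C_peak = exp(−Δx²/(2σ²)) = 0.47 ⇒ Δx = σ·√(−2 ln 0.47) = 8.899 × 1.229 = 10.94 m.
Width = 2Δx = 21.9 m.

21.9 m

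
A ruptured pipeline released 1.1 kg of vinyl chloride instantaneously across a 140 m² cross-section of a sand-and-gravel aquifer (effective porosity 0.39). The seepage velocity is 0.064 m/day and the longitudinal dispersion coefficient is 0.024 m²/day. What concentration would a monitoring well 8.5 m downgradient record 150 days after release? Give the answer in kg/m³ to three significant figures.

0.00275 kg/m³

For an instantaneous plane source, C(x,t) = M/(n_e·A·√(4πDt)) · exp(−(x−vt)²/(4Dt)), with n_e·A the pore (flow) area.
Plume center vt = 0.064 × 150 = 9.6 m, so the well at 8.5 m is 1.1 m upgradient of the peak.
√(4πDt) = 6.726 m, giving peak height M/(n_e·A·√(4πDt)) = 1.1/(0.39 × 140 × 6.726) = 0.002995 kg/m³.
(x−vt)²/(4Dt) = (-1.1)²/(4 × 0.024 × 150) = 0.08403; exp(−0.08403) = 0.9194.
C = 0.002995 × 0.9194 = 0.00275 kg/m³.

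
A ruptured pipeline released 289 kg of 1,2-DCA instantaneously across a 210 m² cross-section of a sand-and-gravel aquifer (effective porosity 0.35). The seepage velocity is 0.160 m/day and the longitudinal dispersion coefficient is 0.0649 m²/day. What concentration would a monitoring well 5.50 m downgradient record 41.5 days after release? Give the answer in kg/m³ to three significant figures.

For an instantaneous plane source, C(x,t) = M/(n_e·A·√(4πDt)) · exp(−(x−vt)²/(4Dt)), with n_e·A the pore (flow) area.
Plume center vt = 0.160 × 41.5 = 6.64 m, so the well at 5.50 m is 1.14 m upgradient of the peak.
√(4πDt) = 5.818 m, giving peak height M/(n_e·A·√(4πDt)) = 289/(0.35 × 210 × 5.818) = 0.6758 kg/m³.
(x−vt)²/(4Dt) = (-1.14)²/(4 × 0.0649 × 41.5) = 0.1206; exp(−0.1206) = 0.8864.
C = 0.6758 × 0.8864 = 0.599 kg/m³.

0.599 kg/m³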